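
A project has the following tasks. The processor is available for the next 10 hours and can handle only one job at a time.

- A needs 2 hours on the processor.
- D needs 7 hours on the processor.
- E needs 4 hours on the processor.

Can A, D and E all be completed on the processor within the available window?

No

Running back to back, the jobs need 2 + 7 + 4 = 13 hours on the processor.
Since 13 > 10, they cannot all fit.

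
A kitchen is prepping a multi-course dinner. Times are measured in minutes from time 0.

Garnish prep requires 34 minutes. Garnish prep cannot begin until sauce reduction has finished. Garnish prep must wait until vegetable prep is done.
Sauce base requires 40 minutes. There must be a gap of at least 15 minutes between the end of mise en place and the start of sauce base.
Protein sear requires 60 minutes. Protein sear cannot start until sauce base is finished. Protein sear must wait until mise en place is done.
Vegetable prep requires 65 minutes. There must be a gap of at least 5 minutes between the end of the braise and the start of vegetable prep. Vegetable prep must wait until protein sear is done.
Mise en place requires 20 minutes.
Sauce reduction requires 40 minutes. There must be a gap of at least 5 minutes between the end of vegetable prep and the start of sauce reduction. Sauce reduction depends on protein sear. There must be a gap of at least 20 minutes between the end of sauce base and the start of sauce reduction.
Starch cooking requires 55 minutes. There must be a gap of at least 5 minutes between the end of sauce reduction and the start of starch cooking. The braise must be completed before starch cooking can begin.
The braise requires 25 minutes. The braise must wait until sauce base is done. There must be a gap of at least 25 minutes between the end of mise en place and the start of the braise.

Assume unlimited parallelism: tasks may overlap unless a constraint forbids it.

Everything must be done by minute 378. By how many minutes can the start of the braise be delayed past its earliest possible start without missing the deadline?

Mise en place can start immediately at minute 0; it finishes at minute 20.
Sauce base waits on mise en place (finishes minute 20, plus 15-minute gap → minute 35), so it starts at minute 35 and finishes at 35 + 40 = minute 75.
For the braise: sauce base (finishes minute 75); mise en place (finishes minute 20, plus 25-minute gap → minute 45). Taking the maximum gives a start of minute 75, and it finishes at 75 + 25 = minute 100.

Working backward from the deadline:
Starch cooking must finish by minute 378; it takes 55 minutes, so it must start by 378 − 55 = minute 323.
Nothing follows garnish prep; the deadline of minute 378 is its only limit. It must start by 378 − 34 = minute 344.
Sauce reduction must finish in time for starch cooking (must start by minute 323, minus 5-minute gap → minute 318); garnish prep (must start by minute 344). The tightest is minute 318, so sauce reduction must start by 318 − 40 = minute 278.
Vegetable prep must finish in time for sauce reduction (must start by minute 278, minus 5-minute gap → minute 273); garnish prep (must start by minute 344). The tightest is minute 273, so vegetable prep must start by 273 − 65 = minute 208.
For the braise: vegetable prep (must start by minute 208, minus 5-minute gap → minute 203); starch cooking (must start by minute 323). The most restrictive is minute 203; with a 25-minute duration, the braise must start by minute 178.
So the braise can start as early as minute 75 and as late as minute 178, giving 178 − 75 = 103 minutes of slack.

103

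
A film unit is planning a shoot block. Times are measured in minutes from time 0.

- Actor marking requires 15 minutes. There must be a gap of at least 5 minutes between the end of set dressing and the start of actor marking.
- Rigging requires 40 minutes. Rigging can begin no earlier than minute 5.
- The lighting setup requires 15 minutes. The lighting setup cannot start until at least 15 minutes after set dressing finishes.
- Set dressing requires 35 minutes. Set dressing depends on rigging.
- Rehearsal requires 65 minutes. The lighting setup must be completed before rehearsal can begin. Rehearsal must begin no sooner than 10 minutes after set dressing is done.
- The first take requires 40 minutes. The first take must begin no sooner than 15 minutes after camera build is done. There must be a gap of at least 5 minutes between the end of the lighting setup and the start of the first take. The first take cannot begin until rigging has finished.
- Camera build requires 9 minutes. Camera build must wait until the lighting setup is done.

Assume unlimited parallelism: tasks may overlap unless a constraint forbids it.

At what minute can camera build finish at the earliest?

After its own release at minute 5, rigging can start at minute 5 and finishes at minute 45.
Set dressing cannot begin until rigging (finishes minute 45). It runs from minute 45 to 45 + 35 = minute 80.
After set dressing (finishes minute 80, plus 15-minute gap → minute 95), the lighting setup can start at minute 95 and finishes at minute 110.
Camera build waits on the lighting setup (finishes minute 110), so it starts at minute 110 and finishes at 110 + 9 = minute 119.

119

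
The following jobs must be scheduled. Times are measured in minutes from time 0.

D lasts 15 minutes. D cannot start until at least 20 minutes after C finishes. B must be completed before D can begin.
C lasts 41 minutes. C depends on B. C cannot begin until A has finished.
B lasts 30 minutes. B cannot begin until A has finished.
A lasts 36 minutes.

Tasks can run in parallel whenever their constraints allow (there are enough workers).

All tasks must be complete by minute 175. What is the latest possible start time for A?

33

D must finish by minute 175; it takes 15 minutes, so it must start by 175 − 15 = minute 160.
Since D (must start by minute 160, minus 20-minute gap → minute 140) depends on it, C must finish by minute 140. Backing off its 41-minute duration gives a latest start of minute 99.
B must finish in time for C (must start by minute 99); D (must start by minute 160). The tightest is minute 99, so B must start by 99 − 30 = minute 69.
A must finish in time for B (must start by minute 69); C (must start by minute 99). The tightest is minute 69, so A must start by 69 − 36 = minute 33.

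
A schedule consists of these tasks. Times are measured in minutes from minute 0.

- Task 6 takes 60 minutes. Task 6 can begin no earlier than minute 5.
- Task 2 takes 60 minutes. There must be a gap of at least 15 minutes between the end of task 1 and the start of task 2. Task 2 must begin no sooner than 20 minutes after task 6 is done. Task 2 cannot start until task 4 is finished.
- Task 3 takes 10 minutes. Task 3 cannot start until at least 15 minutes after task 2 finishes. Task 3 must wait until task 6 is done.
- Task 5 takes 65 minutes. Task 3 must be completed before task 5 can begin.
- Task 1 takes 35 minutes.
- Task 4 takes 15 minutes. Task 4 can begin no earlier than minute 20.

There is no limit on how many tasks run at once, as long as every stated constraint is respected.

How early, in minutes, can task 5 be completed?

235

Task 6 waits on its own release at minute 5, so it starts at minute 5 and finishes at 5 + 60 = minute 65.
Task 4 waits on its own release at minute 20, so it starts at minute 20 and finishes at 20 + 15 = minute 35.
Nothing blocks task 1, so it runs from minute 0 to minute 35.
For task 2: task 1 (finishes minute 35, plus 15-minute gap → minute 50); task 6 (finishes minute 65, plus 20-minute gap → minute 85); task 4 (finishes minute 35). Taking the maximum gives a start of minute 85, and it finishes at 85 + 60 = minute 145.
For task 3: task 2 (finishes minute 145, plus 15-minute gap → minute 160); task 6 (finishes minute 65). Taking the maximum gives a start of minute 160, and it finishes at 160 + 10 = minute 170.
Task 5 cannot begin until task 3 (finishes minute 170). It runs from minute 170 to 170 + 65 = minute 235.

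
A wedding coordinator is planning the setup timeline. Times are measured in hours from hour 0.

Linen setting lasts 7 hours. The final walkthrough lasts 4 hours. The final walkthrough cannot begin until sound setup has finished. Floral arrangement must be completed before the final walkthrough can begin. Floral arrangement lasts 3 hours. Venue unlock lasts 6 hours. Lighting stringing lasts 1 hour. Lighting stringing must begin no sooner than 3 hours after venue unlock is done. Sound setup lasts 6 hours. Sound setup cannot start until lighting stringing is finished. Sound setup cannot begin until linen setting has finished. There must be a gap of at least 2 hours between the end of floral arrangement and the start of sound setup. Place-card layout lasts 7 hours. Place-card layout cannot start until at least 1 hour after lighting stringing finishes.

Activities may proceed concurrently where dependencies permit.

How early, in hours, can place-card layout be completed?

18

Nothing blocks venue unlock, so it runs from hour 0 to hour 6.
After venue unlock (finishes hour 6, plus 3-hour gap → hour 9), lighting stringing can start at hour 9 and finishes at hour 10.
After lighting stringing (finishes hour 10, plus 1-hour gap → hour 11), place-card layout can start at hour 11 and finishes at hour 18.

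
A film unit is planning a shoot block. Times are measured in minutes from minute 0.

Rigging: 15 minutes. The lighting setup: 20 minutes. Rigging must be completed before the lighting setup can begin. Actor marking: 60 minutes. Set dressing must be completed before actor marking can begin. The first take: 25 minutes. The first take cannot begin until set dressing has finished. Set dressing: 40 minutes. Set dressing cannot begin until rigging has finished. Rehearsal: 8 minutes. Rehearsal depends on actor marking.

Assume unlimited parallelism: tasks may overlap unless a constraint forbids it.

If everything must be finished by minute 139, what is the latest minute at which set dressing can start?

31

Rehearsal has no dependents, so it just needs to finish by minute 139. Starting by 139 − 8 = minute 131 achieves that.
Actor marking has to be done before rehearsal (must start by minute 131). That means finishing by minute 131, i.e. starting by 131 − 60 = minute 71.
The first take has no dependents, so it just needs to finish by minute 139. Starting by 139 − 25 = minute 114 achieves that.
Set dressing must finish in time for actor marking (must start by minute 71); the first take (must start by minute 114). The tightest is minute 71, so set dressing must start by 71 − 40 = minute 31.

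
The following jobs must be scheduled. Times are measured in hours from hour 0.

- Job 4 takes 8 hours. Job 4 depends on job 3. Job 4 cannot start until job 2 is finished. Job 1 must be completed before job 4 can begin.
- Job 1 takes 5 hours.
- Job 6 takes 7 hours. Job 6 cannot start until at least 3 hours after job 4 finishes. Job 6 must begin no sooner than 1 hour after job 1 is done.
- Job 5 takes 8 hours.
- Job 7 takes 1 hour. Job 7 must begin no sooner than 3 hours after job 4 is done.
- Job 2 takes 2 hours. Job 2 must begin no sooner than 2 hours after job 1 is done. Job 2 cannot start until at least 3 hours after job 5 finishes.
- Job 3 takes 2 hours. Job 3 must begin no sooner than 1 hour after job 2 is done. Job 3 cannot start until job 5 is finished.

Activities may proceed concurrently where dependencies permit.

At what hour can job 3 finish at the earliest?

Nothing blocks job 5, so it runs from hour 0 to hour 8.
Job 1 has no prerequisites, so it starts at hour 0 and finishes at hour 5.
Job 2 cannot start until job 1 (finishes hour 5, plus 2-hour gap → hour 7); job 5 (finishes hour 8, plus 3-hour gap → hour 11). The controlling bound is hour 11, so job 2 finishes at 11 + 2 = hour 13.
Job 3 needs all of job 2 (finishes hour 13, plus 1-hour gap → hour 14); job 5 (finishes hour 8). That puts its earliest start at hour 14; it finishes at 14 + 2 = hour 16.

16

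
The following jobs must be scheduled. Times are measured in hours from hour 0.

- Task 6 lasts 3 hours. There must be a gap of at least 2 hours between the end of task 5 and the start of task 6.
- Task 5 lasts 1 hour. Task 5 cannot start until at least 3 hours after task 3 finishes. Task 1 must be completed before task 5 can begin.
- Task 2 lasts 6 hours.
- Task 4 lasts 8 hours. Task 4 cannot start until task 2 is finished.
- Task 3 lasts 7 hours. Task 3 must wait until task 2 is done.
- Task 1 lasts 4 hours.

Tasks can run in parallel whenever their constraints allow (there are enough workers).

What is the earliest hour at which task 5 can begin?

16

Nothing blocks task 2, so it runs from hour 0 to hour 6.
Task 3 cannot begin until task 2 (finishes hour 6). It runs from hour 6 to 6 + 7 = hour 13.
Task 1 has no prerequisites, so it starts at hour 0 and finishes at hour 4.
Task 5 waits on task 3 (finishes hour 13, plus 3-hour gap → hour 16); task 1 (finishes hour 4). The latest of these is hour 16, which is the earliest task 5 can start.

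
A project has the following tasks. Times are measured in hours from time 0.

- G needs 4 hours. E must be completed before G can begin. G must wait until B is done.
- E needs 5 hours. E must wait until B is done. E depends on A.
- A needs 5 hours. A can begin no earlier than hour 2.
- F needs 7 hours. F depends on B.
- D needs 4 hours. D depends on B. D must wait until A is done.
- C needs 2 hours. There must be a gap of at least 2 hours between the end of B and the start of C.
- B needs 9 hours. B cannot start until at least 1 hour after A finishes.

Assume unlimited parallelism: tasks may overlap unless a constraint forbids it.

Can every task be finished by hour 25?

No

A cannot begin until its own release at hour 2. It runs from hour 2 to 2 + 5 = hour 7.
After A (finishes hour 7, plus 1-hour gap → hour 8), B can start at hour 8 and finishes at hour 17.
After B (finishes hour 17), F can start at hour 17 and finishes at hour 24.
For E: B (finishes hour 17); A (finishes hour 7). Taking the maximum gives a start of hour 17, and it finishes at 17 + 5 = hour 22.
G has to wait for E (finishes hour 22); B (finishes hour 17). The latest of these is hour 22, so G runs hour 22 to 22 + 4 = hour 26.
D has to wait for B (finishes hour 17); A (finishes hour 7). The latest of these is hour 17, so D runs hour 17 to 17 + 4 = hour 21.
C cannot begin until B (finishes hour 17, plus 2-hour gap → hour 19). It runs from hour 19 to 19 + 2 = hour 21.
The earliest everything can be done is hour 26, which is after the deadline of 25, so it is not possible.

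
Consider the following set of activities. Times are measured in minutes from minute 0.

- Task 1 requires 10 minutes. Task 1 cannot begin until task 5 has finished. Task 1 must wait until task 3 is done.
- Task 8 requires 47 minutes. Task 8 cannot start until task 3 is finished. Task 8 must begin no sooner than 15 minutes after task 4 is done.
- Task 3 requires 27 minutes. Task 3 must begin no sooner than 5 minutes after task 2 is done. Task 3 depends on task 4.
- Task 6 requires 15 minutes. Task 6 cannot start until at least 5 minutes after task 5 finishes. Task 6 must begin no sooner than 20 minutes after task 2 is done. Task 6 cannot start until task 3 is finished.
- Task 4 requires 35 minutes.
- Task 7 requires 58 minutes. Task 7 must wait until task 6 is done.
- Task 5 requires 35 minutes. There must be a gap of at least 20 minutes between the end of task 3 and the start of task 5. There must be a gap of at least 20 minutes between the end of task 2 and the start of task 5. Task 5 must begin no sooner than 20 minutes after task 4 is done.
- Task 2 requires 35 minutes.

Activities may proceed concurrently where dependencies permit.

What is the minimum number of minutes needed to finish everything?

Task 4 can start immediately at minute 0; it finishes at minute 35.
Nothing blocks task 2, so it runs from minute 0 to minute 35.
Task 3 has to wait for task 2 (finishes minute 35, plus 5-minute gap → minute 40); task 4 (finishes minute 35). The latest of these is minute 40, so task 3 runs minute 40 to 40 + 27 = minute 67.
Task 8 needs all of task 3 (finishes minute 67); task 4 (finishes minute 35, plus 15-minute gap → minute 50). That puts its earliest start at minute 67; it finishes at 67 + 47 = minute 114.
For task 5: task 3 (finishes minute 67, plus 20-minute gap → minute 87); task 2 (finishes minute 35, plus 20-minute gap → minute 55); task 4 (finishes minute 35, plus 20-minute gap → minute 55). Taking the maximum gives a start of minute 87, and it finishes at 87 + 35 = minute 122.
For task 6: task 5 (finishes minute 122, plus 5-minute gap → minute 127); task 2 (finishes minute 35, plus 20-minute gap → minute 55); task 3 (finishes minute 67). Taking the maximum gives a start of minute 127, and it finishes at 127 + 15 = minute 142.
After task 6 (finishes minute 142), task 7 can start at minute 142 and finishes at minute 200.
Task 1 has to wait for task 5 (finishes minute 122); task 3 (finishes minute 67). The latest of these is minute 122, so task 1 runs minute 122 to 122 + 10 = minute 132.
All tasks are finished once the last one completes. Finish times: Task 1 at 132, Task 2 at 35, Task 3 at 67, Task 4 at 35, Task 5 at 122, Task 6 at 142, Task 7 at 200, Task 8 at 114. The latest is minute 200.

200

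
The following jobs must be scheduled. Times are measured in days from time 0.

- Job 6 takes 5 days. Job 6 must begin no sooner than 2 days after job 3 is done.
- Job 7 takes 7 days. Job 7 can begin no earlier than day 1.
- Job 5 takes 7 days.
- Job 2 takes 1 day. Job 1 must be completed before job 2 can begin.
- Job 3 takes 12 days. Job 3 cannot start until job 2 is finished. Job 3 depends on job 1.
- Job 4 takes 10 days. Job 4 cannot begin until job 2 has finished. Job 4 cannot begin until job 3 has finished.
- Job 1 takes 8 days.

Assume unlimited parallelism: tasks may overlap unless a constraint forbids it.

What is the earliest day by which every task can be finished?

Job 7 cannot begin until its own release at day 1. It runs from day 1 to 1 + 7 = day 8.
Job 5 has no prerequisites, so it starts at day 0 and finishes at day 7.
Nothing blocks job 1, so it runs from day 0 to day 8.
Job 2 waits on job 1 (finishes day 8), so it starts at day 8 and finishes at 8 + 1 = day 9.
For job 3: job 2 (finishes day 9); job 1 (finishes day 8). Taking the maximum gives a start of day 9, and it finishes at 9 + 12 = day 21.
Job 6 cannot begin until job 3 (finishes day 21, plus 2-day gap → day 23). It runs from day 23 to 23 + 5 = day 28.
Job 4 has to wait for job 2 (finishes day 9); job 3 (finishes day 21). The latest of these is day 21, so job 4 runs day 21 to 21 + 10 = day 31.
All tasks are finished once the last one completes. Finish times: Job 1 at 8, Job 2 at 9, Job 3 at 21, Job 4 at 31, Job 5 at 7, Job 6 at 28, Job 7 at 8. The latest is day 31.

31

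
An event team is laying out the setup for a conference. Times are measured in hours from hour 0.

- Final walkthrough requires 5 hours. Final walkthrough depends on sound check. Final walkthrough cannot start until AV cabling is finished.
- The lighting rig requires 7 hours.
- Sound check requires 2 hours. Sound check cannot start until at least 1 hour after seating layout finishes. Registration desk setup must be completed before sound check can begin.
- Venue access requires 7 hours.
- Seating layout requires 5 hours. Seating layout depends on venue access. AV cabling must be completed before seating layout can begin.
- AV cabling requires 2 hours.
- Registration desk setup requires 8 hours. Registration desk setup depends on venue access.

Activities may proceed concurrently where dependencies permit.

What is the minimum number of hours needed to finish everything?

22

AV cabling has no prerequisites, so it starts at hour 0 and finishes at hour 2.
Nothing blocks the lighting rig, so it runs from hour 0 to hour 7.
Nothing blocks venue access, so it runs from hour 0 to hour 7.
After venue access (finishes hour 7), registration desk setup can start at hour 7 and finishes at hour 15.
For seating layout: venue access (finishes hour 7); AV cabling (finishes hour 2). Taking the maximum gives a start of hour 7, and it finishes at 7 + 5 = hour 12.
Sound check cannot start until seating layout (finishes hour 12, plus 1-hour gap → hour 13); registration desk setup (finishes hour 15). The controlling bound is hour 15, so sound check finishes at 15 + 2 = hour 17.
Final walkthrough has to wait for sound check (finishes hour 17); AV cabling (finishes hour 2). The latest of these is hour 17, so final walkthrough runs hour 17 to 17 + 5 = hour 22.
All tasks are finished once the last one completes. Finish times: Venue access at 7, The lighting rig at 7, AV cabling at 2, Seating layout at 12, Registration desk setup at 15, Sound check at 17, Final walkthrough at 22. The latest is hour 22.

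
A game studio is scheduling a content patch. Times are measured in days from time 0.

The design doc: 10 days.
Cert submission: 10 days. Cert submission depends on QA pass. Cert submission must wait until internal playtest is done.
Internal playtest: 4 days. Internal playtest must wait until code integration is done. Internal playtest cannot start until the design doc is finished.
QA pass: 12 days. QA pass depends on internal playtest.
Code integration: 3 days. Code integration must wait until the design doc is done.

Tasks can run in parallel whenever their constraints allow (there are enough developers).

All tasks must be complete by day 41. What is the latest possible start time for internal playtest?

Cert submission must finish by day 41; it takes 10 days, so it must start by 41 − 10 = day 31.
QA pass has to be done before cert submission (must start by day 31). That means finishing by day 31, i.e. starting by 31 − 12 = day 19.
Internal playtest has several dependents: QA pass (must start by day 19); cert submission (must start by day 31). The earliest of those limits is day 19, so internal playtest must start by 19 − 4 = day 15.

15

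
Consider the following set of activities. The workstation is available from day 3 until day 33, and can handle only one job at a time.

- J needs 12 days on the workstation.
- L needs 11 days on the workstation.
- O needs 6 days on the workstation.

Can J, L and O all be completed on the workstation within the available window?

Yes

The workstation window is 33 − 3 = 30 days.
Running back to back, the jobs need 12 + 11 + 6 = 29 days on the workstation.
Since 29 ≤ 30, they fit within the window.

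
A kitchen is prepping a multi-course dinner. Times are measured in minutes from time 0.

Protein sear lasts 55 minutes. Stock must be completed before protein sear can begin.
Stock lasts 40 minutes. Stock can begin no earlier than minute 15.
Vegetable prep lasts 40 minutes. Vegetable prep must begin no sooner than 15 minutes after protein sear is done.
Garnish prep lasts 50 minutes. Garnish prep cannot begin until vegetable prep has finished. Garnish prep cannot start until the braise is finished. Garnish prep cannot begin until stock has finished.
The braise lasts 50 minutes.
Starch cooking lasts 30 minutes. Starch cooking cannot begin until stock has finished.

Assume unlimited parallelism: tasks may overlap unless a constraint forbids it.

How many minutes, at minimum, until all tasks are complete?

Nothing blocks the braise, so it runs from minute 0 to minute 50.
Stock cannot begin until its own release at minute 15. It runs from minute 15 to 15 + 40 = minute 55.
After stock (finishes minute 55), starch cooking can start at minute 55 and finishes at minute 85.
Protein sear waits on stock (finishes minute 55), so it starts at minute 55 and finishes at 55 + 55 = minute 110.
After protein sear (finishes minute 110, plus 15-minute gap → minute 125), vegetable prep can start at minute 125 and finishes at minute 165.
For garnish prep: vegetable prep (finishes minute 165); the braise (finishes minute 50); stock (finishes minute 55). Taking the maximum gives a start of minute 165, and it finishes at 165 + 50 = minute 215.
All tasks are finished once the last one completes. Finish times: Stock at 55, The braise at 50, Protein sear at 110, Vegetable prep at 165, Starch cooking at 85, Garnish prep at 215. The latest is minute 215.

215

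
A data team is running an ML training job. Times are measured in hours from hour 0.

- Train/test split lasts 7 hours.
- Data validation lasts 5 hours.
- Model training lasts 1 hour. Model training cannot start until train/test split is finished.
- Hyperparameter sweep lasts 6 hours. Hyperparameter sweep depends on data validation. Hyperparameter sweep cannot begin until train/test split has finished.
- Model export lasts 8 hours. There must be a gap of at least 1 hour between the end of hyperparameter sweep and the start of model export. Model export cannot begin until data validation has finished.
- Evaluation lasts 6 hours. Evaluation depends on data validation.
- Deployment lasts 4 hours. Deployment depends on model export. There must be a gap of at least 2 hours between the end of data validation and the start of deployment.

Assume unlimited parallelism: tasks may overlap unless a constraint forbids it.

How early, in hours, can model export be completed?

22

Train/test split can start immediately at hour 0; it finishes at hour 7.
Data validation can start immediately at hour 0; it finishes at hour 5.
For hyperparameter sweep: data validation (finishes hour 5); train/test split (finishes hour 7). Taking the maximum gives a start of hour 7, and it finishes at 7 + 6 = hour 13.
Model export cannot start until hyperparameter sweep (finishes hour 13, plus 1-hour gap → hour 14); data validation (finishes hour 5). The controlling bound is hour 14, so model export finishes at 14 + 8 = hour 22.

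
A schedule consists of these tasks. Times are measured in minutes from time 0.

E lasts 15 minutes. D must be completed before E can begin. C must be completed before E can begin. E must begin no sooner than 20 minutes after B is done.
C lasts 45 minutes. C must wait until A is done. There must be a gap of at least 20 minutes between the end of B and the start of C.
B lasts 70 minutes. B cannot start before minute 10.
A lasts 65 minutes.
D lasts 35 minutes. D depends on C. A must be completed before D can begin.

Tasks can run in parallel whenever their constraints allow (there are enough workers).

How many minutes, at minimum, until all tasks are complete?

195

After its own release at minute 10, B can start at minute 10 and finishes at minute 80.
A has no prerequisites, so it starts at minute 0 and finishes at minute 65.
C has to wait for A (finishes minute 65); B (finishes minute 80, plus 20-minute gap → minute 100). The latest of these is minute 100, so C runs minute 100 to 100 + 45 = minute 145.
D has to wait for C (finishes minute 145); A (finishes minute 65). The latest of these is minute 145, so D runs minute 145 to 145 + 35 = minute 180.
For E: D (finishes minute 180); C (finishes minute 145); B (finishes minute 80, plus 20-minute gap → minute 100). Taking the maximum gives a start of minute 180, and it finishes at 180 + 15 = minute 195.
All tasks are finished once the last one completes. Finish times: A at 65, B at 80, C at 145, D at 180, E at 195. The latest is minute 195.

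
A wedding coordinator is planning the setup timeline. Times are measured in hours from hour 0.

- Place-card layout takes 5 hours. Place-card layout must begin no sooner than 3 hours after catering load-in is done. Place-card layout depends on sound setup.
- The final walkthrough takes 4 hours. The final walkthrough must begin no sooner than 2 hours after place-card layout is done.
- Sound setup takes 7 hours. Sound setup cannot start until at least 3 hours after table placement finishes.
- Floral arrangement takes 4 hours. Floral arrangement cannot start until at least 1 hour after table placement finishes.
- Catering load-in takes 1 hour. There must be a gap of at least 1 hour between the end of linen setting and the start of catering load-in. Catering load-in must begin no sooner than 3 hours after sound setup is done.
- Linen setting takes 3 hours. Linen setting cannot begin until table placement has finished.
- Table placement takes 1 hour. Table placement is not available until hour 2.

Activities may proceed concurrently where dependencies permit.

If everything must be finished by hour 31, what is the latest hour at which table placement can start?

Nothing follows the final walkthrough; the deadline of hour 31 is its only limit. It must start by 31 − 4 = hour 27.
Place-card layout must finish before the final walkthrough (must start by hour 27, minus 2-hour gap → hour 25). With a 5-hour duration, place-card layout must start by 25 − 5 = hour 20.
Catering load-in feeds into place-card layout (must start by hour 20, minus 3-hour gap → hour 17); so catering load-in must finish by hour 17 and therefore start by hour 16.
Linen setting feeds into catering load-in (must start by hour 16, minus 1-hour gap → hour 15); so linen setting must finish by hour 15 and therefore start by hour 12.
Nothing follows floral arrangement; the deadline of hour 31 is its only limit. It must start by 31 − 4 = hour 27.
For sound setup: catering load-in (must start by hour 16, minus 3-hour gap → hour 13); place-card layout (must start by hour 20). The most restrictive is hour 13; with a 7-hour duration, sound setup must start by hour 6.
Table placement feeds linen setting (must start by hour 12); floral arrangement (must start by hour 27, minus 1-hour gap → hour 26); sound setup (must start by hour 6, minus 3-hour gap → hour 3). Taking the minimum, table placement must finish by hour 3 and start by 3 − 1 = hour 2.

2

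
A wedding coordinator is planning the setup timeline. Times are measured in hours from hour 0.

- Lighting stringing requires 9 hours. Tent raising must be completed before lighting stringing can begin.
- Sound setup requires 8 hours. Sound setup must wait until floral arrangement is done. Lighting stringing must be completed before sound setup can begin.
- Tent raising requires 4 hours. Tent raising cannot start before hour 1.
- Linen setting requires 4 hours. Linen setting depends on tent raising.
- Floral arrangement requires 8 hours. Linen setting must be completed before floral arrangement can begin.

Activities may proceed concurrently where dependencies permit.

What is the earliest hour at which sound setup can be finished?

25

After its own release at hour 1, tent raising can start at hour 1 and finishes at hour 5.
Lighting stringing waits on tent raising (finishes hour 5), so it starts at hour 5 and finishes at 5 + 9 = hour 14.
Linen setting waits on tent raising (finishes hour 5), so it starts at hour 5 and finishes at 5 + 4 = hour 9.
Floral arrangement waits on linen setting (finishes hour 9), so it starts at hour 9 and finishes at 9 + 8 = hour 17.
For sound setup: floral arrangement (finishes hour 17); lighting stringing (finishes hour 14). Taking the maximum gives a start of hour 17, and it finishes at 17 + 8 = hour 25.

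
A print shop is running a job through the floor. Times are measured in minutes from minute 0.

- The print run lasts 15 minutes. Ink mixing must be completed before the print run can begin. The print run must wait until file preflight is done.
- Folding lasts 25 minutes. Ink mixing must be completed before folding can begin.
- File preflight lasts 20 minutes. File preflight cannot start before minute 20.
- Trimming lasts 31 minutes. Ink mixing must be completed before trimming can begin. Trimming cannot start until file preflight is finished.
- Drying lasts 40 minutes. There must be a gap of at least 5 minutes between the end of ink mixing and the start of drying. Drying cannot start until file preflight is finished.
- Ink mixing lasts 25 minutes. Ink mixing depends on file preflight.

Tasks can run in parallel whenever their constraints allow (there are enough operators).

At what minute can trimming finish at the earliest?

96

File preflight cannot begin until its own release at minute 20. It runs from minute 20 to 20 + 20 = minute 40.
After file preflight (finishes minute 40), ink mixing can start at minute 40 and finishes at minute 65.
Trimming has to wait for ink mixing (finishes minute 65); file preflight (finishes minute 40). The latest of these is minute 65, so trimming runs minute 65 to 65 + 31 = minute 96.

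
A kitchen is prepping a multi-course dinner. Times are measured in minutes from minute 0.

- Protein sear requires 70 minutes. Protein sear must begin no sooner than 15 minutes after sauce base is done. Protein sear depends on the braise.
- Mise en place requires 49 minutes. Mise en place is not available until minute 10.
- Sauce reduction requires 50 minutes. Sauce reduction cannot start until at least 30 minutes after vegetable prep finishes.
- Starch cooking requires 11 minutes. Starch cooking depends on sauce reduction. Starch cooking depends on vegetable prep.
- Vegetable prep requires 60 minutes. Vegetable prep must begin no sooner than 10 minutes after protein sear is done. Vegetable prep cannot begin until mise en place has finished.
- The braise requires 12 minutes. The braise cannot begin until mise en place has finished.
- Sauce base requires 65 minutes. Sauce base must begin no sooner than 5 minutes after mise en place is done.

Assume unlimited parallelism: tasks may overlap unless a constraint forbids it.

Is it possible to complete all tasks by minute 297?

Mise en place cannot begin until its own release at minute 10. It runs from minute 10 to 10 + 49 = minute 59.
The braise cannot begin until mise en place (finishes minute 59). It runs from minute 59 to 59 + 12 = minute 71.
After mise en place (finishes minute 59, plus 5-minute gap → minute 64), sauce base can start at minute 64 and finishes at minute 129.
For protein sear: sauce base (finishes minute 129, plus 15-minute gap → minute 144); the braise (finishes minute 71). Taking the maximum gives a start of minute 144, and it finishes at 144 + 70 = minute 214.
Vegetable prep cannot start until protein sear (finishes minute 214, plus 10-minute gap → minute 224); mise en place (finishes minute 59). The controlling bound is minute 224, so vegetable prep finishes at 224 + 60 = minute 284.
After vegetable prep (finishes minute 284, plus 30-minute gap → minute 314), sauce reduction can start at minute 314 and finishes at minute 364.
For starch cooking: sauce reduction (finishes minute 364); vegetable prep (finishes minute 284). Taking the maximum gives a start of minute 364, and it finishes at 364 + 11 = minute 375.
The earliest everything can be done is minute 375, which is after the deadline of 297, so it is not possible.

No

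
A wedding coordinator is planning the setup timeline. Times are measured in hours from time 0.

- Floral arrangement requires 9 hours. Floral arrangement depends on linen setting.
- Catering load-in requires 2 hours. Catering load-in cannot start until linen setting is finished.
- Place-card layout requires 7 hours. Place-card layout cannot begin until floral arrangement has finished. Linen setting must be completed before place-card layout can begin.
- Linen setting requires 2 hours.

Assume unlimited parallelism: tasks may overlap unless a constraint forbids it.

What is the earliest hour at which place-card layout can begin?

11

Nothing blocks linen setting, so it runs from hour 0 to hour 2.
Floral arrangement cannot begin until linen setting (finishes hour 2). It runs from hour 2 to 2 + 9 = hour 11.
Place-card layout waits on floral arrangement (finishes hour 11); linen setting (finishes hour 2). The latest of these is hour 11, which is the earliest place-card layout can start.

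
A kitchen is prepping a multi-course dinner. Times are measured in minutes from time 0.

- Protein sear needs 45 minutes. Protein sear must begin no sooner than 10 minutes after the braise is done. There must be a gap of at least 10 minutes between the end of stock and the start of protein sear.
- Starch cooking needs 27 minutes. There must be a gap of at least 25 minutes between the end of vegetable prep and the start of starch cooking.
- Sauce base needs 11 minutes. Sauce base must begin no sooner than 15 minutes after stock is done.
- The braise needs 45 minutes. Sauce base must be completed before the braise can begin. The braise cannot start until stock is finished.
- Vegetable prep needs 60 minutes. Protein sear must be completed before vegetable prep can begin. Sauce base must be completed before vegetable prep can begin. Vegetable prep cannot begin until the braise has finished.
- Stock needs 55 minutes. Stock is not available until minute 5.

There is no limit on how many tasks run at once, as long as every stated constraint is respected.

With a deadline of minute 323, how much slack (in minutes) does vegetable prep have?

25

Stock waits on its own release at minute 5, so it starts at minute 5 and finishes at 5 + 55 = minute 60.
Sauce base waits on stock (finishes minute 60, plus 15-minute gap → minute 75), so it starts at minute 75 and finishes at 75 + 11 = minute 86.
The braise needs all of sauce base (finishes minute 86); stock (finishes minute 60). That puts its earliest start at minute 86; it finishes at 86 + 45 = minute 131.
Protein sear cannot start until the braise (finishes minute 131, plus 10-minute gap → minute 141); stock (finishes minute 60, plus 10-minute gap → minute 70). The controlling bound is minute 141, so protein sear finishes at 141 + 45 = minute 186.
Vegetable prep needs all of protein sear (finishes minute 186); sauce base (finishes minute 86); the braise (finishes minute 131). That puts its earliest start at minute 186; it finishes at 186 + 60 = minute 246.

Working backward from the deadline:
Starch cooking has no dependents, so it just needs to finish by minute 323. Starting by 323 − 27 = minute 296 achieves that.
Vegetable prep must finish before starch cooking (must start by minute 296, minus 25-minute gap → minute 271). With a 60-minute duration, vegetable prep must start by 271 − 60 = minute 211.
So vegetable prep can start as early as minute 186 and as late as minute 211, giving 211 − 186 = 25 minutes of slack.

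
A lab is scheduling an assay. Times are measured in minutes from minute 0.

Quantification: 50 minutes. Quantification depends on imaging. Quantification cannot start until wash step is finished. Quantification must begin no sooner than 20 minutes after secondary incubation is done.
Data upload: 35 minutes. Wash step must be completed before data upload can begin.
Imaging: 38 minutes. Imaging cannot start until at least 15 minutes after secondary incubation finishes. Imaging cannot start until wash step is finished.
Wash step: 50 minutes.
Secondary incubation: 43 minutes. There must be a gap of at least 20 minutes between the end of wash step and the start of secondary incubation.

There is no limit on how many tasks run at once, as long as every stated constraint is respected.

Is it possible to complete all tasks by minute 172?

Nothing blocks wash step, so it runs from minute 0 to minute 50.
After wash step (finishes minute 50), data upload can start at minute 50 and finishes at minute 85.
After wash step (finishes minute 50, plus 20-minute gap → minute 70), secondary incubation can start at minute 70 and finishes at minute 113.
Imaging needs all of secondary incubation (finishes minute 113, plus 15-minute gap → minute 128); wash step (finishes minute 50). That puts its earliest start at minute 128; it finishes at 128 + 38 = minute 166.
For quantification: imaging (finishes minute 166); wash step (finishes minute 50); secondary incubation (finishes minute 113, plus 20-minute gap → minute 133). Taking the maximum gives a start of minute 166, and it finishes at 166 + 50 = minute 216.
The earliest everything can be done is minute 216, which is after the deadline of 172, so it is not possible.

No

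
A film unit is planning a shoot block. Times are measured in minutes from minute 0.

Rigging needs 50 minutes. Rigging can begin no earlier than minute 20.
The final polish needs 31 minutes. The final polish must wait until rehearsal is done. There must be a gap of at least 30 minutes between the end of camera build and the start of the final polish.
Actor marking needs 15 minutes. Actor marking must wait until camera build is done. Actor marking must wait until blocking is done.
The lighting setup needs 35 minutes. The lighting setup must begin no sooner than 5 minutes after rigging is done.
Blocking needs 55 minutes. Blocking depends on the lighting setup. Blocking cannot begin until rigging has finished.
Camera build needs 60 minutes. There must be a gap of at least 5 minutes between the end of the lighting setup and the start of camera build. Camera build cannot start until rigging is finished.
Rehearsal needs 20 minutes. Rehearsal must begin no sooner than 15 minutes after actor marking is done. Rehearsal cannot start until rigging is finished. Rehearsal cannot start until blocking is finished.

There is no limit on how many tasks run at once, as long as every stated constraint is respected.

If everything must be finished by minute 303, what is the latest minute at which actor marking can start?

The final polish has no dependents, so it just needs to finish by minute 303. Starting by 303 − 31 = minute 272 achieves that.
Rehearsal feeds into the final polish (must start by minute 272); so rehearsal must finish by minute 272 and therefore start by minute 252.
Actor marking has to be done before rehearsal (must start by minute 252, minus 15-minute gap → minute 237). That means finishing by minute 237, i.e. starting by 237 − 15 = minute 222.

222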